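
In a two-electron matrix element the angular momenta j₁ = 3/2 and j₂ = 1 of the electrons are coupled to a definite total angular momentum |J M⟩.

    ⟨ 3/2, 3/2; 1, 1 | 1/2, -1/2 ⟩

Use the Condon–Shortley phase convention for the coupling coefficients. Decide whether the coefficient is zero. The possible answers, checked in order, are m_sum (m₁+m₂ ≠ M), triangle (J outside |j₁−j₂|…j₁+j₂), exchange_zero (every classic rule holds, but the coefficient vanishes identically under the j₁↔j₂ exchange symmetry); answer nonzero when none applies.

m_sum

m-sum: m₁+m₂ = 3/2+1 = 5/2, M = -1/2  ✗ ⇒ coefficient is 0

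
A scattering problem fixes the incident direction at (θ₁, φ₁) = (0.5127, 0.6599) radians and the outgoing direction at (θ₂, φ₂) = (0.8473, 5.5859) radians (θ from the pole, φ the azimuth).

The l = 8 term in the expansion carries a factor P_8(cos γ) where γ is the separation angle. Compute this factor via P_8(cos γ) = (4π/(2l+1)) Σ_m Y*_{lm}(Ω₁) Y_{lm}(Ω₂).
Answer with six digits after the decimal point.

0.307944

Summing Y*_{l m}(θ₁,φ₁)·Y_{l m}(θ₂,φ₂) over m ∈ [−8, 8]; prefactor 4π/(2·8+1) = 0.739198:
  m=-8: (0.00093 - 0.00146j) × (0.03909 - 0.03326j) = -0.00001 - 0.00009j  (running Σ = -0.00001 - 0.00009j)
  m=-7: (-0.00114 - 0.01222j) × (0.03043 - 0.17876j) = -0.00222 - 0.00017j  (running Σ = -0.00223 - 0.00026j)
  m=-6: (-0.03726 - 0.03976j) × (-0.18759 - 0.32113j) = -0.00578 + 0.01942j  (running Σ = -0.00801 + 0.01917j)
  m=-5: (-0.16676 - 0.02655j) × (-0.42822 - 0.15381j) = 0.06733 + 0.03702j  (running Σ = 0.05932 + 0.05619j)
  m=-4: (-0.32175 + 0.17660j) × (-0.20937 + 0.07701j) = 0.05376 - 0.06175j  (running Σ = 0.11308 - 0.00556j)
  m=-3: (-0.20524 + 0.47365j) × (0.10956 - 0.19087j) = 0.06792 + 0.09107j  (running Σ = 0.18100 + 0.08550j)
  m=-2: (0.08130 + 0.31707j) × (-0.06246 - 0.35075j) = 0.10613 - 0.04832j  (running Σ = 0.28714 + 0.03718j)
  m=-1: (-0.17637 - 0.13685j) × (0.04849 + 0.04062j) = -0.00299 - 0.01380j  (running Σ = 0.28414 + 0.02338j)
  m=0: (-0.41622 + 0.00000j) × (0.36446 + 0.00000j) = -0.15169 + 0.00000j  (running Σ = 0.13245 + 0.02338j)
  m=1: (0.17637 - 0.13685j) × (-0.04849 + 0.04062j) = -0.00299 + 0.01380j  (running Σ = 0.12946 + 0.03718j)
  m=2: (0.08130 - 0.31707j) × (-0.06246 + 0.35075j) = 0.10613 + 0.04832j  (running Σ = 0.23559 + 0.08550j)
  m=3: (0.20524 + 0.47365j) × (-0.10956 - 0.19087j) = 0.06792 - 0.09107j  (running Σ = 0.30351 - 0.00556j)
  m=4: (-0.32175 - 0.17660j) × (-0.20937 - 0.07701j) = 0.05376 + 0.06175j  (running Σ = 0.35728 + 0.05619j)
  m=5: (0.16676 - 0.02655j) × (0.42822 - 0.15381j) = 0.06733 - 0.03702j  (running Σ = 0.42460 + 0.01917j)
  m=6: (-0.03726 + 0.03976j) × (-0.18759 + 0.32113j) = -0.00578 - 0.01942j  (running Σ = 0.41882 - 0.00026j)
  m=7: (0.00114 - 0.01222j) × (-0.03043 - 0.17876j) = -0.00222 + 0.00017j  (running Σ = 0.41660 - 0.00009j)
  m=8: (0.00093 + 0.00146j) × (0.03909 + 0.03326j) = -0.00001 + 0.00009j  (running Σ = 0.41659 - 0.00000j)
Σ over m = 0.41659 - 0.00000j; ×(4π/17) → 0.30794 - 0.00000j. Real part: 0.307944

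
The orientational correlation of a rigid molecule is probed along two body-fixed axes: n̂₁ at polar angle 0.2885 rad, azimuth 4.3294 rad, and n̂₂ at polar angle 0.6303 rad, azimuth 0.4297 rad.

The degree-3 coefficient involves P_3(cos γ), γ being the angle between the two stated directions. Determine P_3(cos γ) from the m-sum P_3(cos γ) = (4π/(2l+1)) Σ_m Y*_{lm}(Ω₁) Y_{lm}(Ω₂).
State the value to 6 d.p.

-0.283900

Addition theorem: P_3(cos γ) = (4π/7) Σ_m Y*_{lm}(Ω₁) Y_{lm}(Ω₂), m = −3…3:
  m=-3: (0.008767, 0.003934) × (0.023746, -0.082055) = (0.000531, -0.000626)  (running Σ = (0.000531, -0.000626))
  m=-2: (-0.057159, 0.054980) × (0.187249, -0.217236) = (0.001241, 0.022712)  (running Σ = (0.001772, 0.022086))
  m=-1: (-0.123537, -0.306632) × (0.391885, -0.179585) = (-0.103479, -0.097979)  (running Σ = (-0.101707, -0.075893))
  m=0: (0.570709, -0.000000) × (0.079321, 0.000000) = (0.045269, 0.000000)  (running Σ = (-0.056437, -0.075893))
  m=1: (0.123537, -0.306632) × (-0.391885, -0.179585) = (-0.103479, 0.097979)  (running Σ = (-0.159916, 0.022086))
  m=2: (-0.057159, -0.054980) × (0.187249, 0.217236) = (0.001241, -0.022712)  (running Σ = (-0.158675, -0.000626))
  m=3: (-0.008767, 0.003934) × (-0.023746, -0.082055) = (0.000531, 0.000626)  (running Σ = (-0.158144, 0.000000))
Accumulated sum (-0.158144, 0.000000); after 4π/(2l+1) scaling, (-0.283900, 0.000000) ⇒ P_3 = -0.283900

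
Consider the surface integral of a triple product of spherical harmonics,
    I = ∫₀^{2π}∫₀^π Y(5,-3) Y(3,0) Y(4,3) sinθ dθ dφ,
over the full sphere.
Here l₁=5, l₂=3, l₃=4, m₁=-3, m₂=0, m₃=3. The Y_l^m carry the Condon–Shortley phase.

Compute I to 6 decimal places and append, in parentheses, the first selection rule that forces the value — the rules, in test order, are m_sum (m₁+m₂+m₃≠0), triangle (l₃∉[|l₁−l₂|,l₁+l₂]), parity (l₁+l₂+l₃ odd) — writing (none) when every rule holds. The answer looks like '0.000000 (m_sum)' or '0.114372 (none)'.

Checks pass: Σm=0; 12 even; l₃=4∈[2,8].
(2·5+1)(2·3+1)(2·4+1) = 693
Δ: 4! 6! 2! / 13! → 1/180180
sum: t=1:−1/576 t=2:+1/144 t=3:−1/576 = 1/288
3j²(5 3 4; 0 0 0) = Δ·Π!·Σ² = 20/1001  (sign +1)
sum: t=2:+1/2880 t=3:−1/1440 = -1/2880
3j²(5 3 4; -3 0 3) = Δ·Π!·Σ² = 7/715  (sign +1)
combine: 4πI² = 693·20/1001·7/715 = 252/1859
take √, sign +1: I = 0.10386175
No selection rule forces the value: the integral is nonzero (none).

0.103862 (none)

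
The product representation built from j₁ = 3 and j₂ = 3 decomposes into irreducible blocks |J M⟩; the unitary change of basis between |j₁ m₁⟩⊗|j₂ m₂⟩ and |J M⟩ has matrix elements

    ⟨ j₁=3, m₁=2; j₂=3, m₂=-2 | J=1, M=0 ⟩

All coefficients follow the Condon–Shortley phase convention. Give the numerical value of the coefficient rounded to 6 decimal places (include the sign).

triangle: 5!·1!·1!/8! = 120/40320
(j±m)!: 5!·1!·1!·5!·1!·1! = 14400
prefactor² = (2J+1)·Δ·N² = 900/7
  k=0: +1/(0!·5!·1!·1!·0!·0!) = 1/120
  k=1: −1/(1!·4!·0!·0!·1!·1!) = -1/24
Σ = -1/30  ⇒  CG² = 900/7·(-1/30)² = 1/7
CG = −√(1/7) = -0.377964

-0.377964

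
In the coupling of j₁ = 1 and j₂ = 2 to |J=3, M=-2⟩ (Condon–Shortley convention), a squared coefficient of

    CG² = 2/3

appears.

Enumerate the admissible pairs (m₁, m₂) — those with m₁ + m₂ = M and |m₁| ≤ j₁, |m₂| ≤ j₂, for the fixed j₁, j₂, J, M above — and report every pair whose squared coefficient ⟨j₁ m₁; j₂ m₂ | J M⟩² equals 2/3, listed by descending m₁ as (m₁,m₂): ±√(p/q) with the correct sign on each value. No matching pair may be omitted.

(-1,-1): +√(2/3)

Admissible pairs with m₁+m₂ = M = -2: (-1,-1), (0,-2)
  (m₁,m₂)=(0,-2): CG² = 1/3, CG = +√(1/3)
  (m₁,m₂)=(-1,-1): CG² = 2/3, CG = +√(2/3)   ← matches the target
Pairs with CG² = 2/3: (-1,-1): +√(2/3)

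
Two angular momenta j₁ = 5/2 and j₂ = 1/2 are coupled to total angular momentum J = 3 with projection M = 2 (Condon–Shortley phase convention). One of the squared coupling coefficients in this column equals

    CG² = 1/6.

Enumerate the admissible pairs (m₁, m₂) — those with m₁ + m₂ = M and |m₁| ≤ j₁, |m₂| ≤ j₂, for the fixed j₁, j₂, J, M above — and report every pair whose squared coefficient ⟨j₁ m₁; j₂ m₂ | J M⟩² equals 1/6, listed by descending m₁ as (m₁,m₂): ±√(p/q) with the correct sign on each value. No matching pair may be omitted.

Admissible pairs with m₁+m₂ = M = 2: (3/2,1/2), (5/2,-1/2)
  (m₁,m₂)=(5/2,-1/2): CG² = 1/6, CG = +√(1/6)   ← matches the target
  (m₁,m₂)=(3/2,1/2): CG² = 5/6, CG = +√(5/6)
Pairs with CG² = 1/6: (5/2,-1/2): +√(1/6)

(5/2,-1/2): +√(1/6)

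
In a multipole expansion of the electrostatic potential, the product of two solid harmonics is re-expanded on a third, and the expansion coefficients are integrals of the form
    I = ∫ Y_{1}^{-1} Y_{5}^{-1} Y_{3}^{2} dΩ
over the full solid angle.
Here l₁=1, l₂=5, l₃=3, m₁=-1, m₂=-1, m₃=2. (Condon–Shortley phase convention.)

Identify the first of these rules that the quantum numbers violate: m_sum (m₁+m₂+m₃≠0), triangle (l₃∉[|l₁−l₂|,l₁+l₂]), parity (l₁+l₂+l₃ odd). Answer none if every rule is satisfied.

azimuthal sum: -1 − 1 + 2 = 0  ✓
l₃ must lie in [4,6]; have l₃=3  ✗
L = 1 + 5 + 3 = 9 (odd)

triangle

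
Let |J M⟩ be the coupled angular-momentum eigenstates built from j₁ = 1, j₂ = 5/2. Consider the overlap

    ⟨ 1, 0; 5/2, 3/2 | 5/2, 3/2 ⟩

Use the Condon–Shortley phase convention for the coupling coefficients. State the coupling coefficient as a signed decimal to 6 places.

-0.507093

j₁+j₂−J=1  J+j₁−j₂=1  J−j₁+j₂=4  j₁+j₂+J+1=7
(j₁±m₁, j₂±m₂, J±M) = (1,1,4,1,4,1)
P² = 576/35
sum k=0..1:
  [0] +1/24 = 1/24
  [1] −1/6 = -1/6
S = -1/8
C² = P²·S² = 9/35 ; C = -0.507093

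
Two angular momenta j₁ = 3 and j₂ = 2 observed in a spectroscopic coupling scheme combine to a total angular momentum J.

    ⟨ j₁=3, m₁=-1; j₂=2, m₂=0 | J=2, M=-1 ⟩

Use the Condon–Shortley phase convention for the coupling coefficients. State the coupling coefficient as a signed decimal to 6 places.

+0.377964

triangle: 3!*3!*1!/8! = 36/40320
(j±m)!: 2!*4!*2!*2!*1!*3! = 1152
prefactor² = (2J+1)*Δ*N² = 36/7
  k=1: −1/(1!*2!*3!*1!*0!*0!) = -1/12
  k=2: +1/(2!*1!*2!*0!*1!*1!) = 1/4
Σ = 1/6  ⇒  CG² = 36/7*(1/6)² = 1/7
CG = +√(1/7) = +0.377964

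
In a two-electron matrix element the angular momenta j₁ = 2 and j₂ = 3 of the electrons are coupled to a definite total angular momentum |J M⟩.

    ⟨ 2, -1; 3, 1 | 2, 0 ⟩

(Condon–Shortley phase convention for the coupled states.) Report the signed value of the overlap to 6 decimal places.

+√(1/7) ≈ +0.377964

triangle: 3!*1!*3!/8! = 36/40320
(j±m)!: 1!*3!*4!*2!*2!*2! = 1152
prefactor² = (2J+1)*Δ*N² = 36/7
  k=2: +1/(2!*1!*1!*2!*0!*1!) = 1/4
  k=3: −1/(3!*0!*0!*1!*1!*2!) = -1/12
Σ = 1/6  ⇒  CG² = 36/7*(1/6)² = 1/7
CG = +√(1/7) = +0.377964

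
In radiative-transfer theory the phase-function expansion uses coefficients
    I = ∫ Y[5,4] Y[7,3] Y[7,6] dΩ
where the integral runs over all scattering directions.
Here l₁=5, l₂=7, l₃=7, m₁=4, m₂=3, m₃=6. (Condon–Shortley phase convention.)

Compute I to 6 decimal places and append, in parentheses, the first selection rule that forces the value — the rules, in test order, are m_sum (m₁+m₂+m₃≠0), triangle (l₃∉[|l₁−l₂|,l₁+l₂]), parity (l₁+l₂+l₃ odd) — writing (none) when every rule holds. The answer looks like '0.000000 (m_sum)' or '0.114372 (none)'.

0.000000 (m_sum)

4 + 3 + 6 = 13 ≠ 0: azimuthal integral kills it; I = 0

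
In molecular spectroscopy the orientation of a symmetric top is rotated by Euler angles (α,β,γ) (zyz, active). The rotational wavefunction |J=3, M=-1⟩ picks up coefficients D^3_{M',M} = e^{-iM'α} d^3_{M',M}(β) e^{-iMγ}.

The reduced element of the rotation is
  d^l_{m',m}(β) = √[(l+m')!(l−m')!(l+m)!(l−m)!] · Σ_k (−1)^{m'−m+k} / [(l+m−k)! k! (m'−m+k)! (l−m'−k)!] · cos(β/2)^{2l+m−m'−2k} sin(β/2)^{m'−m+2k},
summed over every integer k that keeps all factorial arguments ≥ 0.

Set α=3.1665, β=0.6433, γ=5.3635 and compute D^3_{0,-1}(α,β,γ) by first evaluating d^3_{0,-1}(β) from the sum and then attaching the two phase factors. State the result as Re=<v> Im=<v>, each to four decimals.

Re=-0.3465 Im=0.4547

D^3_{0,-1}(3.1665,0.6433,5.3635) = e^{-i·0·3.1665}·d^3_{0,-1}(0.6433)·e^{-i·-1·5.3635}. Compute d first:
c=cos(0.643300/2)=0.948715, s=sin(0.643300/2)=0.316132; N=√[6·6·2·24]=41.569219
k∈{0,1,2} keeps every argument non-negative
  k=0: (−1)^1·41.5692/(12)·0.9487^5·0.3161^1 = -0.841664
  k=1: (−1)^2·41.5692/(4)·0.9487^3·0.3161^3 = +0.280367
  k=2: (−1)^3·41.5692/(12)·0.9487^1·0.3161^5 = -0.010377
d^3_{0,-1}(0.6433) = -0.841664 +0.280367 -0.010377 = -0.571674
Attach z-rotation phases: D = e^{-i(0)(3.1665)}·(-0.571674)·e^{-i(-1)(5.3635)} = -0.346475+0.454716i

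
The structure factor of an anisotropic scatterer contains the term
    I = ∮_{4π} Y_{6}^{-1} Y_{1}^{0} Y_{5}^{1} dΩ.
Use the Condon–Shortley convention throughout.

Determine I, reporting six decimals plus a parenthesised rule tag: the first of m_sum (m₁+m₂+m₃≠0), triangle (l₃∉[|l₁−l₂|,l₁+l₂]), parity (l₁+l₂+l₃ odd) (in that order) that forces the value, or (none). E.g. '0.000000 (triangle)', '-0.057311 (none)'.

Checks pass: Σm=0; 12 even; l₃=5∈[5,7].
(2·6+1)(2·1+1)(2·5+1) = 429
Δ: 2! 10! 0! / 13! → 1/858
sum: t=1:−1/14400 = -1/14400
3j²(6 1 5; 0 0 0) = Δ·Π!·Σ² = 6/143  (sign +1)
sum: t=1:−1/17280 = -1/17280
3j²(6 1 5; -1 0 1) = Δ·Π!·Σ² = 35/858  (sign -1)
combine: 4πI² = 429·6/143·35/858 = 105/143
take √, sign -1: I = -0.24172507
No selection rule forces the value: the integral is nonzero (none).

-0.241725 (none)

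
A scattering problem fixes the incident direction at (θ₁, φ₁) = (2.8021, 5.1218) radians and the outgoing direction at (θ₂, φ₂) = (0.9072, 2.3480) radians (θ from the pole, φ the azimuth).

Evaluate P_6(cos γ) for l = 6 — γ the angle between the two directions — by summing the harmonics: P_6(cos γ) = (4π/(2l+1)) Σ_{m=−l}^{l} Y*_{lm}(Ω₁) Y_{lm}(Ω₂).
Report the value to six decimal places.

Term-by-term m-sum for l=6 (normalisation 4π/13 = 0.966644):
  term(m=-6) = (-0.000045, -0.000061)   from Y*(Ω₁)=(0.000510, -0.000417), Y(Ω₂)=(0.005675, -0.115328)
  term(m=-5) = (-0.000535, -0.001949)   from Y*(Ω₁)=(-0.005743, -0.002963), Y(Ω₂)=(0.211901, 0.230018)
  term(m=-4) = (0.001671, -0.016715)   from Y*(Ω₁)=(-0.002573, 0.038438), Y(Ω₂)=(-0.435830, -0.014291)
  term(m=-3) = (0.015950, -0.031601)   from Y*(Ω₁)=(0.144853, -0.051658), Y(Ω₂)=(0.166707, -0.158706)
  term(m=-2) = (-0.064731, 0.058583)   from Y*(Ω₁)=(-0.273431, -0.292349), Y(Ω₂)=(0.003574, -0.218074)
  term(m=-1) = (-0.173795, 0.066968)   from Y*(Ω₁)=(-0.227277, 0.523763), Y(Ω₂)=(0.228770, 0.232550)
  term(m=+0) = (0.014522, 0.000000)   from Y*(Ω₁)=(0.108269, -0.000000), Y(Ω₂)=(0.134133, 0.000000)
  term(m=+1) = (-0.173795, -0.066968)   from Y*(Ω₁)=(0.227277, 0.523763), Y(Ω₂)=(-0.228770, 0.232550)
  term(m=+2) = (-0.064731, -0.058583)   from Y*(Ω₁)=(-0.273431, 0.292349), Y(Ω₂)=(0.003574, 0.218074)
  term(m=+3) = (0.015950, 0.031601)   from Y*(Ω₁)=(-0.144853, -0.051658), Y(Ω₂)=(-0.166707, -0.158706)
  term(m=+4) = (0.001671, 0.016715)   from Y*(Ω₁)=(-0.002573, -0.038438), Y(Ω₂)=(-0.435830, 0.014291)
  term(m=+5) = (-0.000535, 0.001949)   from Y*(Ω₁)=(0.005743, -0.002963), Y(Ω₂)=(-0.211901, 0.230018)
  term(m=+6) = (-0.000045, 0.000061)   from Y*(Ω₁)=(0.000510, 0.000417), Y(Ω₂)=(0.005675, 0.115328)
Σ over m = (-0.428450, -0.000000); ×(4π/13) → (-0.414159, -0.000000). Real part: -0.414159

-0.414159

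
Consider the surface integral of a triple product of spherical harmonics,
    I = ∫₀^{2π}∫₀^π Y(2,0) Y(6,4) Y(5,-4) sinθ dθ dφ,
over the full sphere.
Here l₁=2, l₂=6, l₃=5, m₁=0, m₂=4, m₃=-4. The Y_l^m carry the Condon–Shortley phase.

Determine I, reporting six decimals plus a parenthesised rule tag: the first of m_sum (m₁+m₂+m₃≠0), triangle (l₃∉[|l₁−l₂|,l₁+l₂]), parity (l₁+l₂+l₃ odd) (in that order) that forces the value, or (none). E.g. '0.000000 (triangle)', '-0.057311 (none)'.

l₁+l₂+l₃=13 is odd: 3j(l;000)=0 ⇒ I=0

0.000000 (parity)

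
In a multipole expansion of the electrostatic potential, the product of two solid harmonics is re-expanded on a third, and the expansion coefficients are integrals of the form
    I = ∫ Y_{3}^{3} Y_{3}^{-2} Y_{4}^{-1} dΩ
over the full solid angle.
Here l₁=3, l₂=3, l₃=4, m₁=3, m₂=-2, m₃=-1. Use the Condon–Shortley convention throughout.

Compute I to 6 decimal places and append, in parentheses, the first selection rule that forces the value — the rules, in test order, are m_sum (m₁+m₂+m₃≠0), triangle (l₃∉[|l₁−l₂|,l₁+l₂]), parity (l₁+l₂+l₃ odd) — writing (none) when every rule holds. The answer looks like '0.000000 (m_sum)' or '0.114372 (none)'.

0.140463 (none)

Checks pass: Σm=0; 10 even; l₃=4∈[0,6].
(2·3+1)(2·3+1)(2·4+1) = 441
Δ: 2! 4! 4! / 11! → 1/34650
sum: t=0:+1/72 t=1:−1/16 t=2:+1/72 = -5/144
3j²(3 3 4; 0 0 0) = Δ·Π!·Σ² = 2/77  (sign -1)
sum: t=0:+1/288 = 1/288
3j²(3 3 4; 3 -2 -1) = Δ·Π!·Σ² = 5/231  (sign -1)
combine: 4πI² = 441·2/77·5/231 = 30/121
take √, sign +1: I = 0.14046335
No selection rule forces the value: the integral is nonzero (none).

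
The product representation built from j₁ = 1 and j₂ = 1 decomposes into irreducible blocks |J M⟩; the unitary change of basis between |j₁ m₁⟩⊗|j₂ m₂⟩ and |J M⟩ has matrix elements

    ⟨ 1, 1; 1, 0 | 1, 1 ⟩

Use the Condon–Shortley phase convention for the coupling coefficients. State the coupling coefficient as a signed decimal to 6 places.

+0.707107

√[3·1!1!1!/4! · 2!0!1!1!2!0!] = √(1/2)
  +(−1)^0/∏(0,1,0,1,1,0)! = 1  (running 1)
⟨..|..⟩ = √(1/2)·(1) = +0.707107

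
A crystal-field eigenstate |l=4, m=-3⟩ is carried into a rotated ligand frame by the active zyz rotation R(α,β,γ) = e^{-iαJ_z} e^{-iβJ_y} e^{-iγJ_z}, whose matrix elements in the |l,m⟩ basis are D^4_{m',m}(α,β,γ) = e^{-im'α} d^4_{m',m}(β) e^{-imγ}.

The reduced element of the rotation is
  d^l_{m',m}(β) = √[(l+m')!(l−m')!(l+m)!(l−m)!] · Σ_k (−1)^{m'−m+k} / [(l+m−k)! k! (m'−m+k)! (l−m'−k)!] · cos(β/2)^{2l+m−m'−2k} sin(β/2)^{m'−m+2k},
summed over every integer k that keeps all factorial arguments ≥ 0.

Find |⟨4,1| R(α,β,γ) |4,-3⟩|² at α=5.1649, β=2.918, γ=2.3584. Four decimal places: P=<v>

P=0.0087

First d^4_{1,-3}(β=2.9180), then the phase factors e^{-i(1)α} and e^{-i(-3)γ}:
Half-angle: c=0.111564, s=0.993757. N=√(120·6·1·5040)=1904.940944
Admissible k: 0..1 (factorial args all ≥0)
  k=0: (−1)^4·1904.9409/(144)·0.1116^4·0.9938^4 = +0.001999
  k=1: (−1)^5·1904.9409/(240)·0.1116^2·0.9938^6 = -0.095147
d^4_{1,-3}(2.9180) = +0.001999 -0.095147 = -0.093149
|D^4_{1,-3}|² = |d^4_{1,-3}(β)|² = (-0.093149)² = 0.008677 (the z-rotation phases have unit modulus)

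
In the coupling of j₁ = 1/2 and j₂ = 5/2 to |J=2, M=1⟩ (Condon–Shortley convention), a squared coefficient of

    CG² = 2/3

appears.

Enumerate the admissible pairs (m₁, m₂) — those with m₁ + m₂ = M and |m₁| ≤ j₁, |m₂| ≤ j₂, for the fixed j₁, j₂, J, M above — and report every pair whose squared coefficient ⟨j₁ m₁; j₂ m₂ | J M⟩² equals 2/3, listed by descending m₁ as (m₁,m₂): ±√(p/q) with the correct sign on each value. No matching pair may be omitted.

(-1/2,3/2): −√(2/3)

Admissible pairs with m₁+m₂ = M = 1: (-1/2,3/2), (1/2,1/2)
  (m₁,m₂)=(1/2,1/2): CG² = 1/3, CG = +√(1/3)
  (m₁,m₂)=(-1/2,3/2): CG² = 2/3, CG = −√(2/3)   ← matches the target
Pairs with CG² = 2/3: (-1/2,3/2): −√(2/3)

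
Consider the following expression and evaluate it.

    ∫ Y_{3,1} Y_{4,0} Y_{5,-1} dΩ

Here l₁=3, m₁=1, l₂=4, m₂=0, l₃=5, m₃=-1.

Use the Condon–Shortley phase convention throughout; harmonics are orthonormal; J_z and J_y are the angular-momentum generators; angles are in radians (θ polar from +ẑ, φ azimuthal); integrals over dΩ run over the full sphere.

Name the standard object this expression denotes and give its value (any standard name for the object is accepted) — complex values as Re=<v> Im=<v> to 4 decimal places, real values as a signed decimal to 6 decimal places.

Gaunt coefficient, -0.086020

This is a Gaunt coefficient — the integral of a triple product of spherical harmonics over the sphere.
Checks pass: Σm=0; 12 even; l₃=5∈[1,7].
(2·3+1)(2·4+1)(2·5+1) = 693
Δ: 2! 4! 6! / 13! → 1/180180
sum: t=0:+1/576 t=1:−1/144 t=2:+1/576 = -1/288
3j²(3 4 5; 0 0 0) = Δ·Π!·Σ² = 20/1001  (sign +1)
sum: t=0:+1/384 t=1:−1/216 t=2:+1/2304 = -11/6912
3j²(3 4 5; 1 0 -1) = Δ·Π!·Σ² = 11/1638  (sign -1)
combine: 4πI² = 693·20/1001·11/1638 = 110/1183
take √, sign -1: I = -0.08601992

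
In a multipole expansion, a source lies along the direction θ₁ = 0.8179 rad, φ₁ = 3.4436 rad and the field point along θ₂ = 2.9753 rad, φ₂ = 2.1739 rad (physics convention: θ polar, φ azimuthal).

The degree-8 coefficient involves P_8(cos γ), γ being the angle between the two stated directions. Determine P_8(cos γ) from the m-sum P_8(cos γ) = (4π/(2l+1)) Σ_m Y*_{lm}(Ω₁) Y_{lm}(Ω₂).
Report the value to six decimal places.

Addition theorem: P_8(cos γ) = (4π/17) Σ_m Y*_{lm}(Ω₁) Y_{lm}(Ω₂), m = −8…8:
  [-8]  conj(Y_{8,-8})(Ω₁) = -0.03100 + 0.02749j ; Y_{8,-8}(Ω₂) = 0.00000 + 0.00000j ; Δ = -0.00000 - 0.00000j
  [-7]  conj(Y_{8,-7})(Ω₁) = 0.08028 - 0.13295j ; Y_{8,-7}(Ω₂) = 0.00001 + 0.00000j ; Δ = 0.00000 - 0.00000j
  [-6]  conj(Y_{8,-6})(Ω₁) = -0.08164 + 0.33181j ; Y_{8,-6}(Ω₂) = 0.00009 - 0.00005j ; Δ = 0.00001 + 0.00003j
  [-5]  conj(Y_{8,-5})(Ω₁) = -0.02803 - 0.46076j ; Y_{8,-5}(Ω₂) = 0.00015 - 0.00115j ; Δ = -0.00053 - 0.00003j
  [-4]  conj(Y_{8,-4})(Ω₁) = 0.10388 + 0.27368j ; Y_{8,-4}(Ω₂) = -0.00705 - 0.00629j ; Δ = 0.00099 - 0.00258j
  [-3]  conj(Y_{8,-3})(Ω₁) = 0.09034 + 0.11526j ; Y_{8,-3}(Ω₂) = -0.05544 + 0.01348j ; Δ = -0.00656 - 0.00517j
  [-2]  conj(Y_{8,-2})(Ω₁) = -0.31314 - 0.21608j ; Y_{8,-2}(Ω₂) = -0.08631 + 0.22615j ; Δ = 0.07589 - 0.05217j
  [-1]  conj(Y_{8,-1})(Ω₁) = 0.02695 + 0.00840j ; Y_{8,-1}(Ω₂) = 0.35965 + 0.52222j ; Δ = 0.00531 + 0.01710j
  [+0]  conj(Y_{8,0})(Ω₁) = 0.36890 + 0.00000j ; Y_{8,0}(Ω₂) = 0.65178 + 0.00000j ; Δ = 0.24044 + 0.00000j
  [+1]  conj(Y_{8,1})(Ω₁) = -0.02695 + 0.00840j ; Y_{8,1}(Ω₂) = -0.35965 + 0.52222j ; Δ = 0.00531 - 0.01710j
  [+2]  conj(Y_{8,2})(Ω₁) = -0.31314 + 0.21608j ; Y_{8,2}(Ω₂) = -0.08631 - 0.22615j ; Δ = 0.07589 + 0.05217j
  [+3]  conj(Y_{8,3})(Ω₁) = -0.09034 + 0.11526j ; Y_{8,3}(Ω₂) = 0.05544 + 0.01348j ; Δ = -0.00656 + 0.00517j
  [+4]  conj(Y_{8,4})(Ω₁) = 0.10388 - 0.27368j ; Y_{8,4}(Ω₂) = -0.00705 + 0.00629j ; Δ = 0.00099 + 0.00258j
  [+5]  conj(Y_{8,5})(Ω₁) = 0.02803 - 0.46076j ; Y_{8,5}(Ω₂) = -0.00015 - 0.00115j ; Δ = -0.00053 + 0.00003j
  [+6]  conj(Y_{8,6})(Ω₁) = -0.08164 - 0.33181j ; Y_{8,6}(Ω₂) = 0.00009 + 0.00005j ; Δ = 0.00001 - 0.00003j
  [+7]  conj(Y_{8,7})(Ω₁) = -0.08028 - 0.13295j ; Y_{8,7}(Ω₂) = -0.00001 + 0.00000j ; Δ = 0.00000 + 0.00000j
  [+8]  conj(Y_{8,8})(Ω₁) = -0.03100 - 0.02749j ; Y_{8,8}(Ω₂) = 0.00000 - 0.00000j ; Δ = -0.00000 + 0.00000j
Σ over m = 0.39065 - 0.00000j; ×(4π/17) → 0.28877 - 0.00000j. Real part: 0.288770

0.288770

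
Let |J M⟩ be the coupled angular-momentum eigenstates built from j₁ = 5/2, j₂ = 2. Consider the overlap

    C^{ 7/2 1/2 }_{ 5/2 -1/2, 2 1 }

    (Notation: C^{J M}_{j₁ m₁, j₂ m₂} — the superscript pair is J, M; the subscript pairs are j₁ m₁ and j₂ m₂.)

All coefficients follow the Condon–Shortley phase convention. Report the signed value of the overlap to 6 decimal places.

−√(14/45) = -0.557773

triangle: 1!×4!×3!/9! = 144/362880
(j±m)!: 2!×3!×3!×1!×4!×3! = 10368
prefactor² = (2J+1)×Δ×N² = 1152/35
  k=0: +1/(0!×1!×3!×3!×1!×0!) = 1/36
  k=1: −1/(1!×0!×2!×2!×2!×1!) = -1/8
Σ = -7/72  ⇒  CG² = 1152/35×(-7/72)² = 14/45
CG = −√(14/45) = -0.557773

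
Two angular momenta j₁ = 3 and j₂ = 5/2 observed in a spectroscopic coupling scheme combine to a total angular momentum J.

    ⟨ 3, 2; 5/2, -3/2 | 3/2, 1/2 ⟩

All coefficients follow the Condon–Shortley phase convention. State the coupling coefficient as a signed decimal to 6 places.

-0.218218

triangle: 4!·2!·1!/8! = 48/40320
(j±m)!: 5!·1!·1!·4!·2!·1! = 5760
prefactor² = (2J+1)·Δ·N² = 192/7
  k=0: +1/(0!·4!·1!·1!·1!·0!) = 1/24
  k=1: −1/(1!·3!·0!·0!·2!·1!) = -1/12
Σ = -1/24  ⇒  CG² = 192/7·(-1/24)² = 1/21
CG = −√(1/21) = -0.218218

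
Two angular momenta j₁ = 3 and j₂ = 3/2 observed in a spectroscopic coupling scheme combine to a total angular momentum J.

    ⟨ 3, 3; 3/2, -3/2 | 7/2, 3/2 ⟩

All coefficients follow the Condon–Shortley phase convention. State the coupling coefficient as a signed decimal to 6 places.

+0.308607  (= +√(2/21))

j₁+j₂−J=1  J+j₁−j₂=5  J−j₁+j₂=2  j₁+j₂+J+1=9
(j₁±m₁, j₂±m₂, J±M) = (6,0,0,3,5,2)
P² = 38400/7
sum k=0..0:
  [0] +1/240 = 1/240
S = 1/240
C² = P²·S² = 2/21 ; C = +0.308607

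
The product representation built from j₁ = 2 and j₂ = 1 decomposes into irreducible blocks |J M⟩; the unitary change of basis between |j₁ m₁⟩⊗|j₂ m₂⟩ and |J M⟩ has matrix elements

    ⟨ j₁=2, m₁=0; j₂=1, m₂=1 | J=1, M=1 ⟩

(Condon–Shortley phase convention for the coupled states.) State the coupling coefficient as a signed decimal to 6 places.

+0.316228

j₁+j₂−J=2  J+j₁−j₂=2  J−j₁+j₂=0  j₁+j₂+J+1=5
(j₁±m₁, j₂±m₂, J±M) = (2,2,2,0,2,0)
P² = 8/5
sum k=2..2:
  [2] +1/4 = 1/4
S = 1/4
C² = P²·S² = 1/10 ; C = +0.316228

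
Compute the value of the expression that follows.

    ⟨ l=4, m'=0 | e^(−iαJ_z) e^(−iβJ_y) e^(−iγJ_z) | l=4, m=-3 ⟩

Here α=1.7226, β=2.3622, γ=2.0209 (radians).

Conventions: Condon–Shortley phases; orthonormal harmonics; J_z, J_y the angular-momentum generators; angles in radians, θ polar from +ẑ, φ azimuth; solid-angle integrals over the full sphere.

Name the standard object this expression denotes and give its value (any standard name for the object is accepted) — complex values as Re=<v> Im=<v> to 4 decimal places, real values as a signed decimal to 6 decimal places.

This is a Wigner D-matrix element — the rotation-matrix element ⟨l m'| R(α,β,γ) |l m⟩ in the angular-momentum basis.
Split into d^4_{0,-3}(β=2.3622) × two z-phases.
With c≡cos(β/2)=0.379908 and s≡sin(β/2)=0.925024, N=[24·24·1·5040]^{1/2}=1703.830978
Admissible k: 0..1 (factorial args all ≥0)
  k=0: (−1)^3·1703.8310/(144)·0.3799^5·0.9250^3 = -0.074116
  k=1: (−1)^4·1703.8310/(144)·0.3799^3·0.9250^5 = +0.439404
d^4_{0,-3}(2.3622) = -0.074116 +0.439404 = +0.365288
Phases: e^{-i·(0)·1.7226}=+1.000000+0.000000i, e^{-i·(-3)·2.0209}=+0.975791-0.218703i ⇒ D=+0.356445-0.079890i

Wigner D-matrix element, Re=0.3564 Im=-0.0799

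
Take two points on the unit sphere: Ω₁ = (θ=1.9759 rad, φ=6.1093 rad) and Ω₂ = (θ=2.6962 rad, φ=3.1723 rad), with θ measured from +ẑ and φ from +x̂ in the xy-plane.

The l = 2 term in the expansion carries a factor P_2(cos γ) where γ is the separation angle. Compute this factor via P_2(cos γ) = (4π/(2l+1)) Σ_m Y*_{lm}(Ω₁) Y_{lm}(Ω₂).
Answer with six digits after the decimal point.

Addition theorem: P_2(cos γ) = (4π/5) Σ_m Y*_{lm}(Ω₁) Y_{lm}(Ω₂), m = −2…2:
  [-2]  conj(Y_{2,-2})(Ω₁) = (0.306743, -0.111196) ; Y_{2,-2}(Ω₂) = (0.071557, -0.004400) ; Δ = (0.021460, -0.009307)
  [-1]  conj(Y_{2,-1})(Ω₁) = (-0.275609, 0.048413) ; Y_{2,-1}(Ω₂) = (0.300212, -0.009222) ; Δ = (-0.082295, 0.017076)
  [+0]  conj(Y_{2,0})(Ω₁) = (-0.168426, -0.000000) ; Y_{2,0}(Ω₂) = (0.455174, 0.000000) ; Δ = (-0.076663, -0.000000)
  [+1]  conj(Y_{2,1})(Ω₁) = (0.275609, 0.048413) ; Y_{2,1}(Ω₂) = (-0.300212, -0.009222) ; Δ = (-0.082295, -0.017076)
  [+2]  conj(Y_{2,2})(Ω₁) = (0.306743, 0.111196) ; Y_{2,2}(Ω₂) = (0.071557, 0.004400) ; Δ = (0.021460, 0.009307)
Total Σ_m = (-0.198332, 0.000000). Multiply by 2.513274: (-0.498462, 0.000000). P_2(cos γ) = -0.498462

-0.498462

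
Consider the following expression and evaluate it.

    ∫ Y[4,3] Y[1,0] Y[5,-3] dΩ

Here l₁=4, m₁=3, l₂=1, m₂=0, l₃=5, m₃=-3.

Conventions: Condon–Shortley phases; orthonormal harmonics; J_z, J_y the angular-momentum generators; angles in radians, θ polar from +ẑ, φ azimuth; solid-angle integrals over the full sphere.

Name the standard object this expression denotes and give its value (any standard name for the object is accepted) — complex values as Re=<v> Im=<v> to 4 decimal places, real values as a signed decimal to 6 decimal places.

This is a Gaunt coefficient — the integral of a triple product of spherical harmonics over the sphere.
Checks pass: Σm=0; 10 even; l₃=5∈[3,5].
(2·4+1)(2·1+1)(2·5+1) = 297
Δ: 0! 8! 2! / 11! → 1/495
sum: t=0:+1/576 = 1/576
3j²(4 1 5; 0 0 0) = Δ·Π!·Σ² = 5/99  (sign -1)
sum: t=0:+1/5040 = 1/5040
3j²(4 1 5; 3 0 -3) = Δ·Π!·Σ² = 16/495  (sign +1)
combine: 4πI² = 297·5/99·16/495 = 16/33
take √, sign -1: I = -0.19642560

Gaunt coefficient, -0.196426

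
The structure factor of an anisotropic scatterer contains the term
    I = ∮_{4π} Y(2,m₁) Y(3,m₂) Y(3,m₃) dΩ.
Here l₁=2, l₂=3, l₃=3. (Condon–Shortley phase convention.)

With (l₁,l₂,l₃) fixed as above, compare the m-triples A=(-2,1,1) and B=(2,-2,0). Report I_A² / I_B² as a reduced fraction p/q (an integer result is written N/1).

6/5

Shared (l₁,l₂,l₃)=(2,3,3): N and (l;000)² cancel in I_A²/I_B².
A: Δ = 2!·2!·4!/9! = 1/3780; Racah Σ t=2..2: t=2:+1/16 = 1/16; ⇒ 3j(2 3 3; -2 1 1)² = 2/35, sgn +1
B: Δ = 2!·2!·4!/9! = 1/3780; Racah Σ t=0..0: t=0:+1/24 = 1/24; ⇒ 3j(2 3 3; 2 -2 0)² = 1/21, sgn -1
I_A²/I_B² = (2/35)/(1/21) = 6/5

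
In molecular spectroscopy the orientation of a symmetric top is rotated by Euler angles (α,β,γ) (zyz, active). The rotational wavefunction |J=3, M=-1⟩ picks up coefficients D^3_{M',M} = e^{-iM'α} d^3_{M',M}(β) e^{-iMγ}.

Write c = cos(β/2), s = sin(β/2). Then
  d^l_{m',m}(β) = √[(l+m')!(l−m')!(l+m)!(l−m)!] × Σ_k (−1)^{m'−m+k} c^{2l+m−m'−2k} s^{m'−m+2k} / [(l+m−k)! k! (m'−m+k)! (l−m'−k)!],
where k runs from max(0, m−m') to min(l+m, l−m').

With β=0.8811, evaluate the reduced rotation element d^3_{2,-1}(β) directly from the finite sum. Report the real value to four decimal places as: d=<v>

d=-0.3226

d^3_{2,-1}(β=0.8811) via the finite sum:
Half-angle: c=0.904517, s=0.426437. N=√(120·1·2·24)=75.894664
k∈{0,1} keeps every argument non-negative
  k=0: (−1)^3·75.8947/(12)·0.9045^3·0.4264^3 = -0.362949
  k=1: (−1)^4·75.8947/(24)·0.9045^1·0.4264^5 = +0.040336
d^3_{2,-1}(0.8811) = -0.362949 +0.040336 = -0.322613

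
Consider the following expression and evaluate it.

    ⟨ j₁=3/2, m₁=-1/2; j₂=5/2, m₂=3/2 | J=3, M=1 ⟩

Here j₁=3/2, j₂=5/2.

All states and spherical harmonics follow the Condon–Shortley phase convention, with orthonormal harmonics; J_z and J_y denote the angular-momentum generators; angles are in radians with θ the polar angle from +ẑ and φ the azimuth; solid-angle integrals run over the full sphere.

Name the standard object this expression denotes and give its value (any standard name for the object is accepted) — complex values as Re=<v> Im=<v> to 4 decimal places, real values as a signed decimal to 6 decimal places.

This is a Clebsch–Gordan (vector-coupling) coefficient.
j₁+j₂−J=1  J+j₁−j₂=2  J−j₁+j₂=4  j₁+j₂+J+1=8
(j₁±m₁, j₂±m₂, J±M) = (1,2,4,1,4,2)
P² = 96/5
sum k=0..1:
  [0] +1/48 = 1/48
  [1] −1/6 = -1/6
S = -7/48
C² = P²·S² = 49/120 ; C = -0.639010

Clebsch–Gordan coefficient, −√(49/120) ≈ -0.639010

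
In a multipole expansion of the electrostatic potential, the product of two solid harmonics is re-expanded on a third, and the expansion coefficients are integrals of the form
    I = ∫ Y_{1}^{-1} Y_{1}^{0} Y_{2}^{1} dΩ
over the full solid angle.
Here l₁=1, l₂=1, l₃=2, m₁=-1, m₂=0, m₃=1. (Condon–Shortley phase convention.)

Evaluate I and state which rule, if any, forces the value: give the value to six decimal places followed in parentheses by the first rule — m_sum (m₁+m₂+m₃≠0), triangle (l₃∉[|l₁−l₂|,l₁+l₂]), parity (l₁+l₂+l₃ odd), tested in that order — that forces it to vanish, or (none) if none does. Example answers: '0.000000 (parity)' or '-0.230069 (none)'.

-0.218510 (none)

m-sum 0 ✓  L=4 even ✓  0≤2≤2 ✓
Π(2lᵢ+1) = 3×3×5 = 45
triangle coeff Δ(1,1,2) = 1/30
Σ_t [0,0]: t=0:+1/1 = 1/1
(3j)²=2/15 [(1 1 2; 0 0 0)], sign=+1
Σ_t [0,0]: t=0:+1/2 = 1/2
(3j)²=1/10 [(1 1 2; -1 0 1)], sign=-1
⇒ 4πI² = 3/5
I = (-1)√(3/5/(4π)) = -0.21850969
No selection rule forces the value: the integral is nonzero (none).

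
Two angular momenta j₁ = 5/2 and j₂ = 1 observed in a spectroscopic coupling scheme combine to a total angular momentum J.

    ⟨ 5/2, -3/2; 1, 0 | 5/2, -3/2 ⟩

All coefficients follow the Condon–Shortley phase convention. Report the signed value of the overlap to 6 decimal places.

triangle: 1!×4!×1!/7! = 24/5040
(j±m)!: 1!×4!×1!×1!×1!×4! = 576
prefactor² = (2J+1)×Δ×N² = 576/35
  k=0: +1/(0!×1!×4!×1!×0!×0!) = 1/24
  k=1: −1/(1!×0!×3!×0!×1!×1!) = -1/6
Σ = -1/8  ⇒  CG² = 576/35×(-1/8)² = 9/35
CG = −√(9/35) = -0.507093

-0.507093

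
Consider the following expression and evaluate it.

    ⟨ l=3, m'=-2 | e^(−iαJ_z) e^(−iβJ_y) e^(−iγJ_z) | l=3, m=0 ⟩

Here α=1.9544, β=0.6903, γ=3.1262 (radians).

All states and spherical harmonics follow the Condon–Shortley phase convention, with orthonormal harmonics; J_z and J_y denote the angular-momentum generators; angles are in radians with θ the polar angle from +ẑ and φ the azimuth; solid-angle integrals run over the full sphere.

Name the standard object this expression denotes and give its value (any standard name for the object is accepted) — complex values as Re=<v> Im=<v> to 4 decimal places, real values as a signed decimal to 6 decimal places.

Wigner D-matrix element, Re=-0.3082 Im=-0.2972

This is a Wigner D-matrix element — the rotation-matrix element ⟨l m'| R(α,β,γ) |l m⟩ in the angular-momentum basis.
D^3_{-2,0}(1.9544,0.6903,3.1262) = e^{-i·-2·1.9544}·d^3_{-2,0}(0.6903)·e^{-i·0·3.1262}. Compute d first:
With c≡cos(β/2)=0.941025 and s≡sin(β/2)=0.338338, N=[1·120·6·6]^{1/2}=65.726707
The bounds max(0,m−m')=2 and min(l+m,l−m')=3 give 2 terms
  k=2: (−1)^0·65.7267/(12)·0.9410^4·0.3383^2 = +0.491661
  k=3: (−1)^1·65.7267/(12)·0.9410^2·0.3383^4 = -0.063557
d^3_{-2,0}(0.6903) = +0.491661 -0.063557 = +0.428104
D = (-0.719852-0.694128i)·(+0.428104)·(+1.000000+0.000000i) = -0.308171-0.297159i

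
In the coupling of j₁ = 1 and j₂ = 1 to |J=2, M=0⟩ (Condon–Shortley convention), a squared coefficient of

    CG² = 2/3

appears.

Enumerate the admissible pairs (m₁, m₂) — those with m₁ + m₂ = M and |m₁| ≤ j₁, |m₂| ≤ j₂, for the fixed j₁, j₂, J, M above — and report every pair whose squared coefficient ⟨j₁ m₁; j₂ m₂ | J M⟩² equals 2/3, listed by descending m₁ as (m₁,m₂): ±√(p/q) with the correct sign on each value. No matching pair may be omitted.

Admissible pairs with m₁+m₂ = M = 0: (-1,1), (0,0), (1,-1)
  (m₁,m₂)=(1,-1): CG² = 1/6, CG = +√(1/6)
  (m₁,m₂)=(0,0): CG² = 2/3, CG = +√(2/3)   ← matches the target
  (m₁,m₂)=(-1,1): CG² = 1/6, CG = +√(1/6)
Pairs with CG² = 2/3: (0,0): +√(2/3)

(0,0): +√(2/3)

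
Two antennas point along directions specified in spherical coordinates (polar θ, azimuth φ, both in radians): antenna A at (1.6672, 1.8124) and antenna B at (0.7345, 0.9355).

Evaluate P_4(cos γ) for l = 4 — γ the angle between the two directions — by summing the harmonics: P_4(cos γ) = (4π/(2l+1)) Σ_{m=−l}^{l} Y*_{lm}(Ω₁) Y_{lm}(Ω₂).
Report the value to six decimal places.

Summing Y*_{l m}(θ₁,φ₁)·Y_{l m}(θ₂,φ₂) over m ∈ [−4, 4]; prefactor 4π/(2·4+1) = 1.396263:
  m=-4: Y*=+0.246833+0.357423i  Y=-0.073674+0.050447i  product -0.036216-0.013881i
  m=-3: Y*=-0.078769+0.088943i  Y=-0.264109-0.091969i  product +0.028984-0.016246i
  m=-2: Y*=+0.274446+0.144000i  Y=-0.126893-0.409915i  product +0.024203-0.130772i
  m=-1: Y*=-0.031830+0.129172i  Y=+0.119488-0.162071i  product +0.017132+0.020593i
  m=+0: Y*=+0.288272-0.000000i  Y=-0.307369+0.000000i  product -0.088606+0.000000i
  m=+1: Y*=+0.031830+0.129172i  Y=-0.119488-0.162071i  product +0.017132-0.020593i
  m=+2: Y*=+0.274446-0.144000i  Y=-0.126893+0.409915i  product +0.024203+0.130772i
  m=+3: Y*=+0.078769+0.088943i  Y=+0.264109-0.091969i  product +0.028984+0.016246i
  m=+4: Y*=+0.246833-0.357423i  Y=-0.073674-0.050447i  product -0.036216+0.013881i
Total Σ_m = -0.020402+0.000000i. Multiply by 1.396263: -0.028487+0.000000i. P_4(cos γ) = -0.028487

-0.028487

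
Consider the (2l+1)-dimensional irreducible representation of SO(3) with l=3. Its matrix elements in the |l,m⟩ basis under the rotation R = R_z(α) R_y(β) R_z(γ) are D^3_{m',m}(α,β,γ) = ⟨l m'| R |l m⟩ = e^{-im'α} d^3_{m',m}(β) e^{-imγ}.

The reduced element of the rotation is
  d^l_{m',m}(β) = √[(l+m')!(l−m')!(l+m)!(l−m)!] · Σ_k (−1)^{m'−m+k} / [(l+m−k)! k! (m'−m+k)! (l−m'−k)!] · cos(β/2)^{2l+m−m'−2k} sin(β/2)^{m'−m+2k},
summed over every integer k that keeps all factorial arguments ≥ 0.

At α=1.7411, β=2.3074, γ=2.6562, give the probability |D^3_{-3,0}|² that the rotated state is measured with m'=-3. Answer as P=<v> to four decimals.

P=0.0516

D^3_{-3,0}(1.7411,2.3074,2.6562) = e^{-i·-3·1.7411}·d^3_{-3,0}(2.3074)·e^{-i·0·2.6562}. Compute d first:
Half-angle: c=0.405107, s=0.914269. N=√(1·720·6·6)=160.996894
The bounds max(0,m−m')=3 and min(l+m,l−m')=3 give 1 term
  k=3: (−1)^0·160.9969/(36)·0.4051^3·0.9143^3 = +0.227221
d^3_{-3,0}(2.3074) = +0.227221
|D^3_{-3,0}|² = |d^3_{-3,0}(β)|² = (+0.227221)² = 0.051629 (the z-rotation phases have unit modulus)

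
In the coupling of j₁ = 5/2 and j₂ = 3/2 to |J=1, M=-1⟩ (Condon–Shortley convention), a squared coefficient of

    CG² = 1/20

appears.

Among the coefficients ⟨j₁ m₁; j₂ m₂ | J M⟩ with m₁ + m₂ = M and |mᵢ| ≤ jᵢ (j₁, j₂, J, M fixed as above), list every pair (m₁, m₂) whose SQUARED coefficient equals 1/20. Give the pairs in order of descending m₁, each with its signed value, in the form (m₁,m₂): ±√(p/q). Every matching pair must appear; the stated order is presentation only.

Admissible pairs with m₁+m₂ = M = -1: (-5/2,3/2), (-3/2,1/2), (-1/2,-1/2), (1/2,-3/2)
  (m₁,m₂)=(1/2,-3/2): CG² = 1/20, CG = +√(1/20)   ← matches the target
  (m₁,m₂)=(-1/2,-1/2): CG² = 3/20, CG = −√(3/20)
  (m₁,m₂)=(-3/2,1/2): CG² = 3/10, CG = +√(3/10)
  (m₁,m₂)=(-5/2,3/2): CG² = 1/2, CG = −√(1/2)
Pairs with CG² = 1/20: (1/2,-3/2): +√(1/20)

(1/2,-3/2): +√(1/20)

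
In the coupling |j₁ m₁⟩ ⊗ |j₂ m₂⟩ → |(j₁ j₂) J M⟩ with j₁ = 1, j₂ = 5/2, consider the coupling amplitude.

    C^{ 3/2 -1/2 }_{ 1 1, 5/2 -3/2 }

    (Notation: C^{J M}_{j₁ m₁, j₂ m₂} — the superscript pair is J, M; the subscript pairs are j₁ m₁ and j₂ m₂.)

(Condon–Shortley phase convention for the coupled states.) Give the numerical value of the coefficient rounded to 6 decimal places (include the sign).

triangle: 2!*0!*3!/6! = 12/720
(j±m)!: 2!*0!*1!*4!*1!*2! = 96
prefactor² = (2J+1)*Δ*N² = 32/5
  k=0: +1/(0!*2!*0!*1!*0!*2!) = 1/4
Σ = 1/4  ⇒  CG² = 32/5*(1/4)² = 2/5
CG = +√(2/5) = +0.632456

+√(2/5) = +0.632456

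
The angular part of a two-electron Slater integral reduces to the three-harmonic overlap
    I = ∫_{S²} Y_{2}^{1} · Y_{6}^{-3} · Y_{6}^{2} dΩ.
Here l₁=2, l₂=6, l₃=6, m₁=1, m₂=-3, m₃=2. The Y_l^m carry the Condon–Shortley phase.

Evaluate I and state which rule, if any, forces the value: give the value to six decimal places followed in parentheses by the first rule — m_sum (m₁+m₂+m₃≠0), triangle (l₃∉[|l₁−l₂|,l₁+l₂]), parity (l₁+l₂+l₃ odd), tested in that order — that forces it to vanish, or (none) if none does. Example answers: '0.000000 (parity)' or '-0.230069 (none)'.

-0.140463 (none)

Checks pass: Σm=0; 14 even; l₃=6∈[4,8].
(2·2+1)(2·6+1)(2·6+1) = 845
Δ: 2! 2! 10! / 15! → 1/90090
sum: t=0:+1/69120 t=1:−1/14400 t=2:+1/69120 = -7/172800
3j²(2 6 6; 0 0 0) = Δ·Π!·Σ² = 14/715  (sign -1)
sum: t=0:+1/60480 t=1:−1/161280 = 1/96768
3j²(2 6 6; 1 -3 2) = Δ·Π!·Σ² = 15/1001  (sign +1)
combine: 4πI² = 845·14/715·15/1001 = 30/121
take √, sign -1: I = -0.14046335
No selection rule forces the value: the integral is nonzero (none).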